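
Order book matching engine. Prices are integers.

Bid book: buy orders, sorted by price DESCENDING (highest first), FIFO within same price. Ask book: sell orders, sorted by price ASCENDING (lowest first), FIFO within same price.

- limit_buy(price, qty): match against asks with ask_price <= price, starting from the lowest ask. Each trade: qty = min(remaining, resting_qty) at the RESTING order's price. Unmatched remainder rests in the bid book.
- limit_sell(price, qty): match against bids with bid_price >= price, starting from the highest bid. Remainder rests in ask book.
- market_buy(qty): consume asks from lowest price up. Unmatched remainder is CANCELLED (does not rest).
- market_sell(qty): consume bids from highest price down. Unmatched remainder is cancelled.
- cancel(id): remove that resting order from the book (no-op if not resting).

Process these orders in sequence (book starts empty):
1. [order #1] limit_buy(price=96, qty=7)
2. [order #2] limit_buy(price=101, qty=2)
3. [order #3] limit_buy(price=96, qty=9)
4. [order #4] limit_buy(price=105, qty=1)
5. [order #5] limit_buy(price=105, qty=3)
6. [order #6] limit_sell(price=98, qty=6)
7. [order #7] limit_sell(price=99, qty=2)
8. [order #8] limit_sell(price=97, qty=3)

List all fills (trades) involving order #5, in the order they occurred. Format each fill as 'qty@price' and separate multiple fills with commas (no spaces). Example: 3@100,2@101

After op 1 [order #1] limit_buy(price=96, qty=7): fills=none; bids=[#1:7@96] asks=[-]
After op 2 [order #2] limit_buy(price=101, qty=2): fills=none; bids=[#2:2@101 #1:7@96] asks=[-]
After op 3 [order #3] limit_buy(price=96, qty=9): fills=none; bids=[#2:2@101 #1:7@96 #3:9@96] asks=[-]
After op 4 [order #4] limit_buy(price=105, qty=1): fills=none; bids=[#4:1@105 #2:2@101 #1:7@96 #3:9@96] asks=[-]
After op 5 [order #5] limit_buy(price=105, qty=3): fills=none; bids=[#4:1@105 #5:3@105 #2:2@101 #1:7@96 #3:9@96] asks=[-]
After op 6 [order #6] limit_sell(price=98, qty=6): fills=#4x#6:1@105 #5x#6:3@105 #2x#6:2@101; bids=[#1:7@96 #3:9@96] asks=[-]
After op 7 [order #7] limit_sell(price=99, qty=2): fills=none; bids=[#1:7@96 #3:9@96] asks=[#7:2@99]
After op 8 [order #8] limit_sell(price=97, qty=3): fills=none; bids=[#1:7@96 #3:9@96] asks=[#8:3@97 #7:2@99]

Answer: 3@105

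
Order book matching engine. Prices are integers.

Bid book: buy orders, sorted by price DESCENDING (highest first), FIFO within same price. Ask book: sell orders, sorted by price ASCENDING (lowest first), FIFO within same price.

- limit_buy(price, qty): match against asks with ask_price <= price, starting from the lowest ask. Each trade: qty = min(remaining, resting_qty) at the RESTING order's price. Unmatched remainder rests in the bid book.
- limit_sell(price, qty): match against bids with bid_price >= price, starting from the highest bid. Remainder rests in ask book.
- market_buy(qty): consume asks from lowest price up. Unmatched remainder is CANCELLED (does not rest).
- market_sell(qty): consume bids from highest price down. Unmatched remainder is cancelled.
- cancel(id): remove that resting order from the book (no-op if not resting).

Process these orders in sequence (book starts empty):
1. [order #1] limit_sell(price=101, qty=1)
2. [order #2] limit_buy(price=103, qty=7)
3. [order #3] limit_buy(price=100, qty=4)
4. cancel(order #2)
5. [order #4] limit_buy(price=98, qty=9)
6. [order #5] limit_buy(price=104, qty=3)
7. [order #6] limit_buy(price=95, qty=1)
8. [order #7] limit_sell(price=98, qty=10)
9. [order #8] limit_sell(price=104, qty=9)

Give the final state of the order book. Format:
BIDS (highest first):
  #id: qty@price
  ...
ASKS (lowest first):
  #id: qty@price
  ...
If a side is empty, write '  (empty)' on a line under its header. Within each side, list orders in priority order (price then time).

After op 1 [order #1] limit_sell(price=101, qty=1): fills=none; bids=[-] asks=[#1:1@101]
After op 2 [order #2] limit_buy(price=103, qty=7): fills=#2x#1:1@101; bids=[#2:6@103] asks=[-]
After op 3 [order #3] limit_buy(price=100, qty=4): fills=none; bids=[#2:6@103 #3:4@100] asks=[-]
After op 4 cancel(order #2): fills=none; bids=[#3:4@100] asks=[-]
After op 5 [order #4] limit_buy(price=98, qty=9): fills=none; bids=[#3:4@100 #4:9@98] asks=[-]
After op 6 [order #5] limit_buy(price=104, qty=3): fills=none; bids=[#5:3@104 #3:4@100 #4:9@98] asks=[-]
After op 7 [order #6] limit_buy(price=95, qty=1): fills=none; bids=[#5:3@104 #3:4@100 #4:9@98 #6:1@95] asks=[-]
After op 8 [order #7] limit_sell(price=98, qty=10): fills=#5x#7:3@104 #3x#7:4@100 #4x#7:3@98; bids=[#4:6@98 #6:1@95] asks=[-]
After op 9 [order #8] limit_sell(price=104, qty=9): fills=none; bids=[#4:6@98 #6:1@95] asks=[#8:9@104]

Answer: BIDS (highest first):
  #4: 6@98
  #6: 1@95
ASKS (lowest first):
  #8: 9@104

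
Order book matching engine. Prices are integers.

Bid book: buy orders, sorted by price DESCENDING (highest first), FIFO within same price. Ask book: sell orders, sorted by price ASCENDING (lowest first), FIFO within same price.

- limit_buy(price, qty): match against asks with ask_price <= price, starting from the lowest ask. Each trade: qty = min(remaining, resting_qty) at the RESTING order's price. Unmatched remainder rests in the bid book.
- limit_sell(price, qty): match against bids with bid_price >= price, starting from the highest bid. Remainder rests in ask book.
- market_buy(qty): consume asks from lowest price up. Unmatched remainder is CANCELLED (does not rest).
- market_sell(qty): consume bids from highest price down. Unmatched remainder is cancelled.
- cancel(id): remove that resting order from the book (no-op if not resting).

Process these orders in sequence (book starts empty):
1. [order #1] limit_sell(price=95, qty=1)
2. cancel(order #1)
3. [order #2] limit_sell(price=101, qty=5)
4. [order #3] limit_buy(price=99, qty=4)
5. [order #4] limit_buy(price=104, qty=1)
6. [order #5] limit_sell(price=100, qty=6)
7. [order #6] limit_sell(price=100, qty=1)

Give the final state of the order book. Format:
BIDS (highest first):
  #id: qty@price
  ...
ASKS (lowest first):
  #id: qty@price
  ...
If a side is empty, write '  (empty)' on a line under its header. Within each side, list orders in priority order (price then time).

Answer: BIDS (highest first):
  #3: 4@99
ASKS (lowest first):
  #5: 6@100
  #6: 1@100
  #2: 4@101

Derivation:
After op 1 [order #1] limit_sell(price=95, qty=1): fills=none; bids=[-] asks=[#1:1@95]
After op 2 cancel(order #1): fills=none; bids=[-] asks=[-]
After op 3 [order #2] limit_sell(price=101, qty=5): fills=none; bids=[-] asks=[#2:5@101]
After op 4 [order #3] limit_buy(price=99, qty=4): fills=none; bids=[#3:4@99] asks=[#2:5@101]
After op 5 [order #4] limit_buy(price=104, qty=1): fills=#4x#2:1@101; bids=[#3:4@99] asks=[#2:4@101]
After op 6 [order #5] limit_sell(price=100, qty=6): fills=none; bids=[#3:4@99] asks=[#5:6@100 #2:4@101]
After op 7 [order #6] limit_sell(price=100, qty=1): fills=none; bids=[#3:4@99] asks=[#5:6@100 #6:1@100 #2:4@101]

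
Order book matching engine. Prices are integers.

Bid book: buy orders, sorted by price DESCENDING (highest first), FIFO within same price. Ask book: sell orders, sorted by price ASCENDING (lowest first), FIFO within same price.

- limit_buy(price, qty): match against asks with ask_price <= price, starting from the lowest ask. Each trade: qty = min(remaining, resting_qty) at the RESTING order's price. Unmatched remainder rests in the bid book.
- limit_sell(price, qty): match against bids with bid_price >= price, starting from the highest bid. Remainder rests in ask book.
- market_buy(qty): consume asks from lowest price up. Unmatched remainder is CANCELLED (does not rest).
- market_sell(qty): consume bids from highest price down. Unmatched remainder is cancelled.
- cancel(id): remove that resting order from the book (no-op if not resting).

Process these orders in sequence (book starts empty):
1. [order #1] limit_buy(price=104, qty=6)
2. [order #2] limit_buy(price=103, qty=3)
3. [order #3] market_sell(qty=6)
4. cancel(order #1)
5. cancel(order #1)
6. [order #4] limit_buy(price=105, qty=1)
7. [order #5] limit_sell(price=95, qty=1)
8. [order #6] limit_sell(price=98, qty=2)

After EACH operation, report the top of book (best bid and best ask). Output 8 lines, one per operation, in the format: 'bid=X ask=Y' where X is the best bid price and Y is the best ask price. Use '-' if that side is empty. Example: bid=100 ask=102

After op 1 [order #1] limit_buy(price=104, qty=6): fills=none; bids=[#1:6@104] asks=[-]
After op 2 [order #2] limit_buy(price=103, qty=3): fills=none; bids=[#1:6@104 #2:3@103] asks=[-]
After op 3 [order #3] market_sell(qty=6): fills=#1x#3:6@104; bids=[#2:3@103] asks=[-]
After op 4 cancel(order #1): fills=none; bids=[#2:3@103] asks=[-]
After op 5 cancel(order #1): fills=none; bids=[#2:3@103] asks=[-]
After op 6 [order #4] limit_buy(price=105, qty=1): fills=none; bids=[#4:1@105 #2:3@103] asks=[-]
After op 7 [order #5] limit_sell(price=95, qty=1): fills=#4x#5:1@105; bids=[#2:3@103] asks=[-]
After op 8 [order #6] limit_sell(price=98, qty=2): fills=#2x#6:2@103; bids=[#2:1@103] asks=[-]

Answer: bid=104 ask=-
bid=104 ask=-
bid=103 ask=-
bid=103 ask=-
bid=103 ask=-
bid=105 ask=-
bid=103 ask=-
bid=103 ask=-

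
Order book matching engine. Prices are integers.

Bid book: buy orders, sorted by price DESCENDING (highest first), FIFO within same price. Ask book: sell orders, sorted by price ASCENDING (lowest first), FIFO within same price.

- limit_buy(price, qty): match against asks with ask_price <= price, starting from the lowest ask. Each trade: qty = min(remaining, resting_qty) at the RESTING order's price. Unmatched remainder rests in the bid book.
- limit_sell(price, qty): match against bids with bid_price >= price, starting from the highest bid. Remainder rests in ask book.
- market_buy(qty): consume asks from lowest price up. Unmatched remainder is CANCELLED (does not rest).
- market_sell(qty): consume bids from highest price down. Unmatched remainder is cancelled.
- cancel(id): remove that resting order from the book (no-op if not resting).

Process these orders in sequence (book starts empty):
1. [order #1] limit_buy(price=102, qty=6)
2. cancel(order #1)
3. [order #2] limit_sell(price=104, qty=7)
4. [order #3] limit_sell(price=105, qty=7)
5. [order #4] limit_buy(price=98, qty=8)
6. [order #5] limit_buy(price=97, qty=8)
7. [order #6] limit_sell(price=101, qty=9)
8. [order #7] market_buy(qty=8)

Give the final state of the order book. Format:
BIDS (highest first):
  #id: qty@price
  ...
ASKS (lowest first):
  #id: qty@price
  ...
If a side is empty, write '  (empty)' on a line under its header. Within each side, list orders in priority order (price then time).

Answer: BIDS (highest first):
  #4: 8@98
  #5: 8@97
ASKS (lowest first):
  #6: 1@101
  #2: 7@104
  #3: 7@105

Derivation:
After op 1 [order #1] limit_buy(price=102, qty=6): fills=none; bids=[#1:6@102] asks=[-]
After op 2 cancel(order #1): fills=none; bids=[-] asks=[-]
After op 3 [order #2] limit_sell(price=104, qty=7): fills=none; bids=[-] asks=[#2:7@104]
After op 4 [order #3] limit_sell(price=105, qty=7): fills=none; bids=[-] asks=[#2:7@104 #3:7@105]
After op 5 [order #4] limit_buy(price=98, qty=8): fills=none; bids=[#4:8@98] asks=[#2:7@104 #3:7@105]
After op 6 [order #5] limit_buy(price=97, qty=8): fills=none; bids=[#4:8@98 #5:8@97] asks=[#2:7@104 #3:7@105]
After op 7 [order #6] limit_sell(price=101, qty=9): fills=none; bids=[#4:8@98 #5:8@97] asks=[#6:9@101 #2:7@104 #3:7@105]
After op 8 [order #7] market_buy(qty=8): fills=#7x#6:8@101; bids=[#4:8@98 #5:8@97] asks=[#6:1@101 #2:7@104 #3:7@105]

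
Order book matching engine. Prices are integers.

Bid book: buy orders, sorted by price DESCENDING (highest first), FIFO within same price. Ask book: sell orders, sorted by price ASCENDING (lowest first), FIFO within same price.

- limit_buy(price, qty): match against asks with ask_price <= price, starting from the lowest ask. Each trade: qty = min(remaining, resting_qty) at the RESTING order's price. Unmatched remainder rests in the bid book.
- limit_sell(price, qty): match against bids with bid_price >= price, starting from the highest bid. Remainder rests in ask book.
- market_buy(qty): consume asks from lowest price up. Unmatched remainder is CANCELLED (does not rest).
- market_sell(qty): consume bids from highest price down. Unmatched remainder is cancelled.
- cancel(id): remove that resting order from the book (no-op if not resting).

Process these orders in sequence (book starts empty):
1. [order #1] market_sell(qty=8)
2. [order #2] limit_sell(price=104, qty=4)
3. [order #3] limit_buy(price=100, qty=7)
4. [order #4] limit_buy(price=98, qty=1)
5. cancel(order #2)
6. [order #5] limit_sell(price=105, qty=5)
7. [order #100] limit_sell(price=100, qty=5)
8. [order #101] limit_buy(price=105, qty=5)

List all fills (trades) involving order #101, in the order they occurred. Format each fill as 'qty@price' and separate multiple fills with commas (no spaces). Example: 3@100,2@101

Answer: 5@105

Derivation:
After op 1 [order #1] market_sell(qty=8): fills=none; bids=[-] asks=[-]
After op 2 [order #2] limit_sell(price=104, qty=4): fills=none; bids=[-] asks=[#2:4@104]
After op 3 [order #3] limit_buy(price=100, qty=7): fills=none; bids=[#3:7@100] asks=[#2:4@104]
After op 4 [order #4] limit_buy(price=98, qty=1): fills=none; bids=[#3:7@100 #4:1@98] asks=[#2:4@104]
After op 5 cancel(order #2): fills=none; bids=[#3:7@100 #4:1@98] asks=[-]
After op 6 [order #5] limit_sell(price=105, qty=5): fills=none; bids=[#3:7@100 #4:1@98] asks=[#5:5@105]
After op 7 [order #100] limit_sell(price=100, qty=5): fills=#3x#100:5@100; bids=[#3:2@100 #4:1@98] asks=[#5:5@105]
After op 8 [order #101] limit_buy(price=105, qty=5): fills=#101x#5:5@105; bids=[#3:2@100 #4:1@98] asks=[-]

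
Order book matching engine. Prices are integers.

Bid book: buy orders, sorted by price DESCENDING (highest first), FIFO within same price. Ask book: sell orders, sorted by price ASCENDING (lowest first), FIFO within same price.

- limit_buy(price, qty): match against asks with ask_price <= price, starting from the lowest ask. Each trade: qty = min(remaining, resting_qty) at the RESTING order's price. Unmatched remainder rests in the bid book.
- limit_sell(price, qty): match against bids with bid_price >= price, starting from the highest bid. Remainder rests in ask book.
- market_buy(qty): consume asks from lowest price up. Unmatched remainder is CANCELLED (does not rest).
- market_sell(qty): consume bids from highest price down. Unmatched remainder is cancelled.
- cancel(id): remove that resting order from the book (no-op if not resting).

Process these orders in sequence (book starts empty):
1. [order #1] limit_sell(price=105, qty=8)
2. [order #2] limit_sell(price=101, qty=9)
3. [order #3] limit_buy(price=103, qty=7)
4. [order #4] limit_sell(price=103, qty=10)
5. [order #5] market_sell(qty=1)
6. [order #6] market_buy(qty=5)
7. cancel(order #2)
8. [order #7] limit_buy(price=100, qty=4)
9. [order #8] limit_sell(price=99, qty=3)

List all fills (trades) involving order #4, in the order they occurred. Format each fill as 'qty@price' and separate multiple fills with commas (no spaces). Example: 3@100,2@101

Answer: 3@103

Derivation:
After op 1 [order #1] limit_sell(price=105, qty=8): fills=none; bids=[-] asks=[#1:8@105]
After op 2 [order #2] limit_sell(price=101, qty=9): fills=none; bids=[-] asks=[#2:9@101 #1:8@105]
After op 3 [order #3] limit_buy(price=103, qty=7): fills=#3x#2:7@101; bids=[-] asks=[#2:2@101 #1:8@105]
After op 4 [order #4] limit_sell(price=103, qty=10): fills=none; bids=[-] asks=[#2:2@101 #4:10@103 #1:8@105]
After op 5 [order #5] market_sell(qty=1): fills=none; bids=[-] asks=[#2:2@101 #4:10@103 #1:8@105]
After op 6 [order #6] market_buy(qty=5): fills=#6x#2:2@101 #6x#4:3@103; bids=[-] asks=[#4:7@103 #1:8@105]
After op 7 cancel(order #2): fills=none; bids=[-] asks=[#4:7@103 #1:8@105]
After op 8 [order #7] limit_buy(price=100, qty=4): fills=none; bids=[#7:4@100] asks=[#4:7@103 #1:8@105]
After op 9 [order #8] limit_sell(price=99, qty=3): fills=#7x#8:3@100; bids=[#7:1@100] asks=[#4:7@103 #1:8@105]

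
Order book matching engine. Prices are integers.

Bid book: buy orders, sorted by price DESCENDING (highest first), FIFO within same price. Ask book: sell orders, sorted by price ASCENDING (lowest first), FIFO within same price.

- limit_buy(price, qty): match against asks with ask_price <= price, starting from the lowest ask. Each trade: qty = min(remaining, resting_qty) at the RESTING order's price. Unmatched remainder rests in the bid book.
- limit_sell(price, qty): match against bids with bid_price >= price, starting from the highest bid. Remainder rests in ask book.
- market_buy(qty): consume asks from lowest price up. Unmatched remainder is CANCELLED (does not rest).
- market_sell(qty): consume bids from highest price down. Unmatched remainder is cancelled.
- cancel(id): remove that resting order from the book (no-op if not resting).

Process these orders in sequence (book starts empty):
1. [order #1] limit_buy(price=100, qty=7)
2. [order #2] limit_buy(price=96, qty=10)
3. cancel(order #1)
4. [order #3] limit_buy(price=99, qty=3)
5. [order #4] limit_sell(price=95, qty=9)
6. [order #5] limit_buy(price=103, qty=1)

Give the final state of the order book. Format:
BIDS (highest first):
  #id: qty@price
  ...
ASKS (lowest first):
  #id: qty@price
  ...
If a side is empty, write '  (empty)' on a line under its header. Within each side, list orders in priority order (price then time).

Answer: BIDS (highest first):
  #5: 1@103
  #2: 4@96
ASKS (lowest first):
  (empty)

Derivation:
After op 1 [order #1] limit_buy(price=100, qty=7): fills=none; bids=[#1:7@100] asks=[-]
After op 2 [order #2] limit_buy(price=96, qty=10): fills=none; bids=[#1:7@100 #2:10@96] asks=[-]
After op 3 cancel(order #1): fills=none; bids=[#2:10@96] asks=[-]
After op 4 [order #3] limit_buy(price=99, qty=3): fills=none; bids=[#3:3@99 #2:10@96] asks=[-]
After op 5 [order #4] limit_sell(price=95, qty=9): fills=#3x#4:3@99 #2x#4:6@96; bids=[#2:4@96] asks=[-]
After op 6 [order #5] limit_buy(price=103, qty=1): fills=none; bids=[#5:1@103 #2:4@96] asks=[-]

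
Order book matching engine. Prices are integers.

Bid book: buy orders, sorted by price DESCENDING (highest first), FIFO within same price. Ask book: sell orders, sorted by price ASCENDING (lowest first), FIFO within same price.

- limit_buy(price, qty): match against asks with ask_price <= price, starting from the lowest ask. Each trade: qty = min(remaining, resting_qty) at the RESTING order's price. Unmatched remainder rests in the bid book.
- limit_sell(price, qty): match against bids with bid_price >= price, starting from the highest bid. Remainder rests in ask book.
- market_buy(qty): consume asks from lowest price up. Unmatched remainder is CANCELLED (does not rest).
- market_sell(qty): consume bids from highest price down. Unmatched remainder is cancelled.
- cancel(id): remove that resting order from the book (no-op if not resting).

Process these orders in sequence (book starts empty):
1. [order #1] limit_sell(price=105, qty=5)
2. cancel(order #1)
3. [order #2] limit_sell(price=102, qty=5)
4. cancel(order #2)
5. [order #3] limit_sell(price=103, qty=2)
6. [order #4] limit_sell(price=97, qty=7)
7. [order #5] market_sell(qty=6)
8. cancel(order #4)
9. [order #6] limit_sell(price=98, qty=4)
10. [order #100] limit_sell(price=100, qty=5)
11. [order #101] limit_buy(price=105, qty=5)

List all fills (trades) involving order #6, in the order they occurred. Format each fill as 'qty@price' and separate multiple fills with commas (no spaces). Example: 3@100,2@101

Answer: 4@98

Derivation:
After op 1 [order #1] limit_sell(price=105, qty=5): fills=none; bids=[-] asks=[#1:5@105]
After op 2 cancel(order #1): fills=none; bids=[-] asks=[-]
After op 3 [order #2] limit_sell(price=102, qty=5): fills=none; bids=[-] asks=[#2:5@102]
After op 4 cancel(order #2): fills=none; bids=[-] asks=[-]
After op 5 [order #3] limit_sell(price=103, qty=2): fills=none; bids=[-] asks=[#3:2@103]
After op 6 [order #4] limit_sell(price=97, qty=7): fills=none; bids=[-] asks=[#4:7@97 #3:2@103]
After op 7 [order #5] market_sell(qty=6): fills=none; bids=[-] asks=[#4:7@97 #3:2@103]
After op 8 cancel(order #4): fills=none; bids=[-] asks=[#3:2@103]
After op 9 [order #6] limit_sell(price=98, qty=4): fills=none; bids=[-] asks=[#6:4@98 #3:2@103]
After op 10 [order #100] limit_sell(price=100, qty=5): fills=none; bids=[-] asks=[#6:4@98 #100:5@100 #3:2@103]
After op 11 [order #101] limit_buy(price=105, qty=5): fills=#101x#6:4@98 #101x#100:1@100; bids=[-] asks=[#100:4@100 #3:2@103]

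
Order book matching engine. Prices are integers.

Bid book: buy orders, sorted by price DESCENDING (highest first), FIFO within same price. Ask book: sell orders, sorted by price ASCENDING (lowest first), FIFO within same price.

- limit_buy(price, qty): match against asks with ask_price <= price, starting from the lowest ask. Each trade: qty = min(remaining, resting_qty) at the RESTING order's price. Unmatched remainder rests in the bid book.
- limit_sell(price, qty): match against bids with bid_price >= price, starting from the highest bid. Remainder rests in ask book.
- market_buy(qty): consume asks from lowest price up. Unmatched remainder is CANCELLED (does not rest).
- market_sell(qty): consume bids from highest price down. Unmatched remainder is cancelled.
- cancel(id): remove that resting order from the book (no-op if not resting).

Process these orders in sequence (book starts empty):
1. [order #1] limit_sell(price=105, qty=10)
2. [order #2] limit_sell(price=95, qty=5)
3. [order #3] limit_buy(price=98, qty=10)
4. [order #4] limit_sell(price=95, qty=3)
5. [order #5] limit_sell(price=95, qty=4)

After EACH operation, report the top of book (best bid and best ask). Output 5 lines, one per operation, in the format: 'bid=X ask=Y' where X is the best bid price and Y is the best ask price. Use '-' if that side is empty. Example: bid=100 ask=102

Answer: bid=- ask=105
bid=- ask=95
bid=98 ask=105
bid=98 ask=105
bid=- ask=95

Derivation:
After op 1 [order #1] limit_sell(price=105, qty=10): fills=none; bids=[-] asks=[#1:10@105]
After op 2 [order #2] limit_sell(price=95, qty=5): fills=none; bids=[-] asks=[#2:5@95 #1:10@105]
After op 3 [order #3] limit_buy(price=98, qty=10): fills=#3x#2:5@95; bids=[#3:5@98] asks=[#1:10@105]
After op 4 [order #4] limit_sell(price=95, qty=3): fills=#3x#4:3@98; bids=[#3:2@98] asks=[#1:10@105]
After op 5 [order #5] limit_sell(price=95, qty=4): fills=#3x#5:2@98; bids=[-] asks=[#5:2@95 #1:10@105]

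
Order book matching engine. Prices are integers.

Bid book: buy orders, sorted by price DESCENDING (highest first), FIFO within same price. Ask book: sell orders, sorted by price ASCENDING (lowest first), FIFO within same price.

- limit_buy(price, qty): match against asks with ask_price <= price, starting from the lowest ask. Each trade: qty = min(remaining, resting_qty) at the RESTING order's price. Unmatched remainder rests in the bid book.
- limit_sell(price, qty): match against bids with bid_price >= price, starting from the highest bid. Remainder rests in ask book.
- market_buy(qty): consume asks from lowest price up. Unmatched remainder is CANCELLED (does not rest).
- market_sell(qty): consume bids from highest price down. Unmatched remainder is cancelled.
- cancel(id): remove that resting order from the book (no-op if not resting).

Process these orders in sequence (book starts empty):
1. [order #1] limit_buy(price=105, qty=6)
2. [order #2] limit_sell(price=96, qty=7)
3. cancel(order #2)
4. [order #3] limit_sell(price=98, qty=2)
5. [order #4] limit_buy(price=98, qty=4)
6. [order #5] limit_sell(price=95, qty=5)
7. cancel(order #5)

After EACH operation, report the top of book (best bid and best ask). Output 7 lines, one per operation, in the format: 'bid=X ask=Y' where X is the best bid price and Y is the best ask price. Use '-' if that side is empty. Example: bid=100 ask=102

Answer: bid=105 ask=-
bid=- ask=96
bid=- ask=-
bid=- ask=98
bid=98 ask=-
bid=- ask=95
bid=- ask=-

Derivation:
After op 1 [order #1] limit_buy(price=105, qty=6): fills=none; bids=[#1:6@105] asks=[-]
After op 2 [order #2] limit_sell(price=96, qty=7): fills=#1x#2:6@105; bids=[-] asks=[#2:1@96]
After op 3 cancel(order #2): fills=none; bids=[-] asks=[-]
After op 4 [order #3] limit_sell(price=98, qty=2): fills=none; bids=[-] asks=[#3:2@98]
After op 5 [order #4] limit_buy(price=98, qty=4): fills=#4x#3:2@98; bids=[#4:2@98] asks=[-]
After op 6 [order #5] limit_sell(price=95, qty=5): fills=#4x#5:2@98; bids=[-] asks=[#5:3@95]
After op 7 cancel(order #5): fills=none; bids=[-] asks=[-]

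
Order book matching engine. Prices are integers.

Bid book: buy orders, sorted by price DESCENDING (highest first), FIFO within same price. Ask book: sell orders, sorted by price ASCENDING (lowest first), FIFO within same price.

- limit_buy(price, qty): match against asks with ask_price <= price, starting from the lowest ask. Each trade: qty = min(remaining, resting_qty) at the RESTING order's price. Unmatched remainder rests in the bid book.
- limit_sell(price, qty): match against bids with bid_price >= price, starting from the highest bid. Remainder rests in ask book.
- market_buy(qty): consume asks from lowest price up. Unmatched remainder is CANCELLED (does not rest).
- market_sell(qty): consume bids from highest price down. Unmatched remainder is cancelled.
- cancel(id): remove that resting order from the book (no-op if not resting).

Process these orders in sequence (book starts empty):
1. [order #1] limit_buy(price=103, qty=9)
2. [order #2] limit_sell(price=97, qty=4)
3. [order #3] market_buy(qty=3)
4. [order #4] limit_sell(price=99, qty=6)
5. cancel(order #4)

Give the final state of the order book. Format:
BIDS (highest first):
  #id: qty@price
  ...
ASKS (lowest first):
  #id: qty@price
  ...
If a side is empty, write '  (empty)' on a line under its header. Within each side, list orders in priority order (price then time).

Answer: BIDS (highest first):
  (empty)
ASKS (lowest first):
  (empty)

Derivation:
After op 1 [order #1] limit_buy(price=103, qty=9): fills=none; bids=[#1:9@103] asks=[-]
After op 2 [order #2] limit_sell(price=97, qty=4): fills=#1x#2:4@103; bids=[#1:5@103] asks=[-]
After op 3 [order #3] market_buy(qty=3): fills=none; bids=[#1:5@103] asks=[-]
After op 4 [order #4] limit_sell(price=99, qty=6): fills=#1x#4:5@103; bids=[-] asks=[#4:1@99]
After op 5 cancel(order #4): fills=none; bids=[-] asks=[-]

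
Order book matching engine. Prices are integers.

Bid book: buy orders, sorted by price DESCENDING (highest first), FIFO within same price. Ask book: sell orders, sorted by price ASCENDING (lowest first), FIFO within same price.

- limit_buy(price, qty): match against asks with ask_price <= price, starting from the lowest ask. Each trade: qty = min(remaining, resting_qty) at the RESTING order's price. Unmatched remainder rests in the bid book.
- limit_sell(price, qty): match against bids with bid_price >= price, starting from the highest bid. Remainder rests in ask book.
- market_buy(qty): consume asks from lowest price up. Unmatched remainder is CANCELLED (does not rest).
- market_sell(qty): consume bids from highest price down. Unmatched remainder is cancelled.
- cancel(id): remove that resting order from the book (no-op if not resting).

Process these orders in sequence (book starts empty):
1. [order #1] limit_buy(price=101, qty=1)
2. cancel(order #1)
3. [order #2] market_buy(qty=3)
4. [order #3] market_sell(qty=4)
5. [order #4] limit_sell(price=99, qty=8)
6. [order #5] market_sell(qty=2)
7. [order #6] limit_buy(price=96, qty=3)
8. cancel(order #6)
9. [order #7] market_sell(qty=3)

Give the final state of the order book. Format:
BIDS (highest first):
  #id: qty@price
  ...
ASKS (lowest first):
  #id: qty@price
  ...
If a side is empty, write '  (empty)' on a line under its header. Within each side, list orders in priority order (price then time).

Answer: BIDS (highest first):
  (empty)
ASKS (lowest first):
  #4: 8@99

Derivation:
After op 1 [order #1] limit_buy(price=101, qty=1): fills=none; bids=[#1:1@101] asks=[-]
After op 2 cancel(order #1): fills=none; bids=[-] asks=[-]
After op 3 [order #2] market_buy(qty=3): fills=none; bids=[-] asks=[-]
After op 4 [order #3] market_sell(qty=4): fills=none; bids=[-] asks=[-]
After op 5 [order #4] limit_sell(price=99, qty=8): fills=none; bids=[-] asks=[#4:8@99]
After op 6 [order #5] market_sell(qty=2): fills=none; bids=[-] asks=[#4:8@99]
After op 7 [order #6] limit_buy(price=96, qty=3): fills=none; bids=[#6:3@96] asks=[#4:8@99]
After op 8 cancel(order #6): fills=none; bids=[-] asks=[#4:8@99]
After op 9 [order #7] market_sell(qty=3): fills=none; bids=[-] asks=[#4:8@99]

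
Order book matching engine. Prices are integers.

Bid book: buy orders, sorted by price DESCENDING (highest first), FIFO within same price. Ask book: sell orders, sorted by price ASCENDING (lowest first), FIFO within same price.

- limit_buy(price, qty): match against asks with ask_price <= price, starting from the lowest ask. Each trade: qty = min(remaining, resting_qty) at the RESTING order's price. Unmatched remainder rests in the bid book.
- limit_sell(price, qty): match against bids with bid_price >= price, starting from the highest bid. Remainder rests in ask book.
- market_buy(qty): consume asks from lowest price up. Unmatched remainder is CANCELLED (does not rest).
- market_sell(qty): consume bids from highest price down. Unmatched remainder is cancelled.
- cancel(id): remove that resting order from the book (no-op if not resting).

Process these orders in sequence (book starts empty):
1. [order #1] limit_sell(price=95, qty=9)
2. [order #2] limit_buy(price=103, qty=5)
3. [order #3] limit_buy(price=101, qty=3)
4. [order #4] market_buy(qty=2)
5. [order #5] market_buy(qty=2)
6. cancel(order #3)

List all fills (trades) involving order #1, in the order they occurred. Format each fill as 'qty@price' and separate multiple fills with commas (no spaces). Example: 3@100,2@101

Answer: 5@95,3@95,1@95

Derivation:
After op 1 [order #1] limit_sell(price=95, qty=9): fills=none; bids=[-] asks=[#1:9@95]
After op 2 [order #2] limit_buy(price=103, qty=5): fills=#2x#1:5@95; bids=[-] asks=[#1:4@95]
After op 3 [order #3] limit_buy(price=101, qty=3): fills=#3x#1:3@95; bids=[-] asks=[#1:1@95]
After op 4 [order #4] market_buy(qty=2): fills=#4x#1:1@95; bids=[-] asks=[-]
After op 5 [order #5] market_buy(qty=2): fills=none; bids=[-] asks=[-]
After op 6 cancel(order #3): fills=none; bids=[-] asks=[-]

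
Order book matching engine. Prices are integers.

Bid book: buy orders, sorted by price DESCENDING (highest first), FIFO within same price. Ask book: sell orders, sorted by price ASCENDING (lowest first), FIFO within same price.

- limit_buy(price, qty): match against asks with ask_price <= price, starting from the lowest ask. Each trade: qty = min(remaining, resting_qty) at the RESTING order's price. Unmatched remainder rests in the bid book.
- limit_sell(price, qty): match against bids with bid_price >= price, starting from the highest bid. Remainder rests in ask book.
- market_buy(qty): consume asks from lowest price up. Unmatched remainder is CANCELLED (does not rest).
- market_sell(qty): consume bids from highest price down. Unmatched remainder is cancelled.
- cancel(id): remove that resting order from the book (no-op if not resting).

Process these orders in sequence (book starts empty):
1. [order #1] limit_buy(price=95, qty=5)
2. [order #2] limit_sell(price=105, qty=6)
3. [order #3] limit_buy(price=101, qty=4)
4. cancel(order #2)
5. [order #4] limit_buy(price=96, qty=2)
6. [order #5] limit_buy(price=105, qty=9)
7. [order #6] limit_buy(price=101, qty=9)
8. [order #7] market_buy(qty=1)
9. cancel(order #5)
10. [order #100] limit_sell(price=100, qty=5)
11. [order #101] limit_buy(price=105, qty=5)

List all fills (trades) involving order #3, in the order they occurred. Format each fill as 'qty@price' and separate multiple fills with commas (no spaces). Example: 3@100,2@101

After op 1 [order #1] limit_buy(price=95, qty=5): fills=none; bids=[#1:5@95] asks=[-]
After op 2 [order #2] limit_sell(price=105, qty=6): fills=none; bids=[#1:5@95] asks=[#2:6@105]
After op 3 [order #3] limit_buy(price=101, qty=4): fills=none; bids=[#3:4@101 #1:5@95] asks=[#2:6@105]
After op 4 cancel(order #2): fills=none; bids=[#3:4@101 #1:5@95] asks=[-]
After op 5 [order #4] limit_buy(price=96, qty=2): fills=none; bids=[#3:4@101 #4:2@96 #1:5@95] asks=[-]
After op 6 [order #5] limit_buy(price=105, qty=9): fills=none; bids=[#5:9@105 #3:4@101 #4:2@96 #1:5@95] asks=[-]
After op 7 [order #6] limit_buy(price=101, qty=9): fills=none; bids=[#5:9@105 #3:4@101 #6:9@101 #4:2@96 #1:5@95] asks=[-]
After op 8 [order #7] market_buy(qty=1): fills=none; bids=[#5:9@105 #3:4@101 #6:9@101 #4:2@96 #1:5@95] asks=[-]
After op 9 cancel(order #5): fills=none; bids=[#3:4@101 #6:9@101 #4:2@96 #1:5@95] asks=[-]
After op 10 [order #100] limit_sell(price=100, qty=5): fills=#3x#100:4@101 #6x#100:1@101; bids=[#6:8@101 #4:2@96 #1:5@95] asks=[-]
After op 11 [order #101] limit_buy(price=105, qty=5): fills=none; bids=[#101:5@105 #6:8@101 #4:2@96 #1:5@95] asks=[-]

Answer: 4@101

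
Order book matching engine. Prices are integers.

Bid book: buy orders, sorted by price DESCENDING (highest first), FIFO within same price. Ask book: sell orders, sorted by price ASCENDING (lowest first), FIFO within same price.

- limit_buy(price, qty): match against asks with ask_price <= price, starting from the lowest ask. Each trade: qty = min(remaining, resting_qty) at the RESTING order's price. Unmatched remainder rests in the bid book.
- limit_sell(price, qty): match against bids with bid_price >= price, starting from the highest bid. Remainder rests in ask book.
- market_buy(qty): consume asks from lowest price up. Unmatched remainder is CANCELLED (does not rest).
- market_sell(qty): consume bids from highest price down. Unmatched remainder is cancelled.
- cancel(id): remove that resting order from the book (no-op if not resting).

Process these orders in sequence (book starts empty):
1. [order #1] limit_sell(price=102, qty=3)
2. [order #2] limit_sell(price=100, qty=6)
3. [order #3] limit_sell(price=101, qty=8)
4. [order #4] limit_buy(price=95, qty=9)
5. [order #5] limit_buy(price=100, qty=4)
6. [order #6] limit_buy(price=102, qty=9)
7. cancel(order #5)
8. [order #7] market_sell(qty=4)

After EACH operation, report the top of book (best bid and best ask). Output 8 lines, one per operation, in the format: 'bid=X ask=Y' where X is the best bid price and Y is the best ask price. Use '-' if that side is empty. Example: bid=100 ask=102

After op 1 [order #1] limit_sell(price=102, qty=3): fills=none; bids=[-] asks=[#1:3@102]
After op 2 [order #2] limit_sell(price=100, qty=6): fills=none; bids=[-] asks=[#2:6@100 #1:3@102]
After op 3 [order #3] limit_sell(price=101, qty=8): fills=none; bids=[-] asks=[#2:6@100 #3:8@101 #1:3@102]
After op 4 [order #4] limit_buy(price=95, qty=9): fills=none; bids=[#4:9@95] asks=[#2:6@100 #3:8@101 #1:3@102]
After op 5 [order #5] limit_buy(price=100, qty=4): fills=#5x#2:4@100; bids=[#4:9@95] asks=[#2:2@100 #3:8@101 #1:3@102]
After op 6 [order #6] limit_buy(price=102, qty=9): fills=#6x#2:2@100 #6x#3:7@101; bids=[#4:9@95] asks=[#3:1@101 #1:3@102]
After op 7 cancel(order #5): fills=none; bids=[#4:9@95] asks=[#3:1@101 #1:3@102]
After op 8 [order #7] market_sell(qty=4): fills=#4x#7:4@95; bids=[#4:5@95] asks=[#3:1@101 #1:3@102]

Answer: bid=- ask=102
bid=- ask=100
bid=- ask=100
bid=95 ask=100
bid=95 ask=100
bid=95 ask=101
bid=95 ask=101
bid=95 ask=101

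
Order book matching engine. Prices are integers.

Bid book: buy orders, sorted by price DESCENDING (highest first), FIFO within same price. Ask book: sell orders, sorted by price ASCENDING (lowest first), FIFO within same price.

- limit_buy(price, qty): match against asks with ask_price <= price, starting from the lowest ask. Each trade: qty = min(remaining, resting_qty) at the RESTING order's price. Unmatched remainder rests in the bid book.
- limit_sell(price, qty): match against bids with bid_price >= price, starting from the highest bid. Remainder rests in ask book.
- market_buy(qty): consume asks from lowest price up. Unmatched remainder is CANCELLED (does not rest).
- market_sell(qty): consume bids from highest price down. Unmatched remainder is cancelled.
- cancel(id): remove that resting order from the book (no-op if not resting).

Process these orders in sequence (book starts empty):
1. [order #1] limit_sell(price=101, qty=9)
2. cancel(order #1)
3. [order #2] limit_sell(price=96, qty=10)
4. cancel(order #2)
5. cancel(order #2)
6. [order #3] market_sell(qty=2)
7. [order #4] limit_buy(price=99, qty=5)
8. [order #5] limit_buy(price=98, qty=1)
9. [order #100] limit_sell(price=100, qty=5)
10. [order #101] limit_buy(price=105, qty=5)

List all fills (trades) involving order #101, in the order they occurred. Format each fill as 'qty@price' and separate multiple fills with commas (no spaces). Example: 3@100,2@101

After op 1 [order #1] limit_sell(price=101, qty=9): fills=none; bids=[-] asks=[#1:9@101]
After op 2 cancel(order #1): fills=none; bids=[-] asks=[-]
After op 3 [order #2] limit_sell(price=96, qty=10): fills=none; bids=[-] asks=[#2:10@96]
After op 4 cancel(order #2): fills=none; bids=[-] asks=[-]
After op 5 cancel(order #2): fills=none; bids=[-] asks=[-]
After op 6 [order #3] market_sell(qty=2): fills=none; bids=[-] asks=[-]
After op 7 [order #4] limit_buy(price=99, qty=5): fills=none; bids=[#4:5@99] asks=[-]
After op 8 [order #5] limit_buy(price=98, qty=1): fills=none; bids=[#4:5@99 #5:1@98] asks=[-]
After op 9 [order #100] limit_sell(price=100, qty=5): fills=none; bids=[#4:5@99 #5:1@98] asks=[#100:5@100]
After op 10 [order #101] limit_buy(price=105, qty=5): fills=#101x#100:5@100; bids=[#4:5@99 #5:1@98] asks=[-]

Answer: 5@100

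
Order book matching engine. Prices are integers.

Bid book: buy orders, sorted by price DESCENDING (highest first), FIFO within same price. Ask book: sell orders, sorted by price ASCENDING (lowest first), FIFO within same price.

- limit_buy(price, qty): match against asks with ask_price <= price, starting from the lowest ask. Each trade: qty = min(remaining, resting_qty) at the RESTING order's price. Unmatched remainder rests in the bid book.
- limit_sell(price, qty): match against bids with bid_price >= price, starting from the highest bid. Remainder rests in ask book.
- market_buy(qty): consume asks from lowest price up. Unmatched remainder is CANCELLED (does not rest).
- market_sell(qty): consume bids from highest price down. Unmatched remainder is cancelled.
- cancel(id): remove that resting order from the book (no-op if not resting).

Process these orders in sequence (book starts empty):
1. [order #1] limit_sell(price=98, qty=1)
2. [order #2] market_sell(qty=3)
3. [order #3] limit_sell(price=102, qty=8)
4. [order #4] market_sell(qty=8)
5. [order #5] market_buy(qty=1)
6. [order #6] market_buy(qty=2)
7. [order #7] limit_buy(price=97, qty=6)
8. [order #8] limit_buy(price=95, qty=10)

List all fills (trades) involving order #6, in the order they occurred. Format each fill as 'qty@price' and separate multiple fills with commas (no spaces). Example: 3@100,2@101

After op 1 [order #1] limit_sell(price=98, qty=1): fills=none; bids=[-] asks=[#1:1@98]
After op 2 [order #2] market_sell(qty=3): fills=none; bids=[-] asks=[#1:1@98]
After op 3 [order #3] limit_sell(price=102, qty=8): fills=none; bids=[-] asks=[#1:1@98 #3:8@102]
After op 4 [order #4] market_sell(qty=8): fills=none; bids=[-] asks=[#1:1@98 #3:8@102]
After op 5 [order #5] market_buy(qty=1): fills=#5x#1:1@98; bids=[-] asks=[#3:8@102]
After op 6 [order #6] market_buy(qty=2): fills=#6x#3:2@102; bids=[-] asks=[#3:6@102]
After op 7 [order #7] limit_buy(price=97, qty=6): fills=none; bids=[#7:6@97] asks=[#3:6@102]
After op 8 [order #8] limit_buy(price=95, qty=10): fills=none; bids=[#7:6@97 #8:10@95] asks=[#3:6@102]

Answer: 2@102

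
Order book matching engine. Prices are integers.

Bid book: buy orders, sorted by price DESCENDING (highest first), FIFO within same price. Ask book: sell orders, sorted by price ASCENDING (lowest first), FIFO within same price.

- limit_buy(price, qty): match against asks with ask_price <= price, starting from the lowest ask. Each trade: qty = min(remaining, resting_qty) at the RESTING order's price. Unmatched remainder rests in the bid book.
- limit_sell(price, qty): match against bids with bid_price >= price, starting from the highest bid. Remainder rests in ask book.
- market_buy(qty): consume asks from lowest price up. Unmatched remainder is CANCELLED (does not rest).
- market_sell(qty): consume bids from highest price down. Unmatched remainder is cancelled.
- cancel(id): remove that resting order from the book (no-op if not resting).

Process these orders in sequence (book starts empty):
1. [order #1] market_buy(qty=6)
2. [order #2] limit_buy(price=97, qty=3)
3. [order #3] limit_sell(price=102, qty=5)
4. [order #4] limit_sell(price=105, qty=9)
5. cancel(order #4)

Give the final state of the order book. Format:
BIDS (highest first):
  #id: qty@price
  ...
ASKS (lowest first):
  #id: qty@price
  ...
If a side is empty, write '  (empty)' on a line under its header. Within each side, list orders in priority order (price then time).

Answer: BIDS (highest first):
  #2: 3@97
ASKS (lowest first):
  #3: 5@102

Derivation:
After op 1 [order #1] market_buy(qty=6): fills=none; bids=[-] asks=[-]
After op 2 [order #2] limit_buy(price=97, qty=3): fills=none; bids=[#2:3@97] asks=[-]
After op 3 [order #3] limit_sell(price=102, qty=5): fills=none; bids=[#2:3@97] asks=[#3:5@102]
After op 4 [order #4] limit_sell(price=105, qty=9): fills=none; bids=[#2:3@97] asks=[#3:5@102 #4:9@105]
After op 5 cancel(order #4): fills=none; bids=[#2:3@97] asks=[#3:5@102]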